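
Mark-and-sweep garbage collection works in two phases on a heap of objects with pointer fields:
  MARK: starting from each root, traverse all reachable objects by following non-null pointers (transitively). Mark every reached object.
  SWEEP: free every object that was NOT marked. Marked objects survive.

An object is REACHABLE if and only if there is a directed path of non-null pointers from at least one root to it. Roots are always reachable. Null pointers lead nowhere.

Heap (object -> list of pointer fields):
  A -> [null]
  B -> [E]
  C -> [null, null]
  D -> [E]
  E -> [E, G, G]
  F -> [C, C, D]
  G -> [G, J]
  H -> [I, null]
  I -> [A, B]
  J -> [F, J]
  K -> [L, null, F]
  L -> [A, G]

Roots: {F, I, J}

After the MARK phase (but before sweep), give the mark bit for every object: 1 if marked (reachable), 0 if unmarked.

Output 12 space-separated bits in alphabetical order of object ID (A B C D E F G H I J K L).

Answer: 1 1 1 1 1 1 1 0 1 1 0 0

Derivation:
Roots: F I J
Mark F: refs=C C D, marked=F
Mark I: refs=A B, marked=F I
Mark J: refs=F J, marked=F I J
Mark C: refs=null null, marked=C F I J
Mark D: refs=E, marked=C D F I J
Mark A: refs=null, marked=A C D F I J
Mark B: refs=E, marked=A B C D F I J
Mark E: refs=E G G, marked=A B C D E F I J
Mark G: refs=G J, marked=A B C D E F G I J
Unmarked (collected): H K L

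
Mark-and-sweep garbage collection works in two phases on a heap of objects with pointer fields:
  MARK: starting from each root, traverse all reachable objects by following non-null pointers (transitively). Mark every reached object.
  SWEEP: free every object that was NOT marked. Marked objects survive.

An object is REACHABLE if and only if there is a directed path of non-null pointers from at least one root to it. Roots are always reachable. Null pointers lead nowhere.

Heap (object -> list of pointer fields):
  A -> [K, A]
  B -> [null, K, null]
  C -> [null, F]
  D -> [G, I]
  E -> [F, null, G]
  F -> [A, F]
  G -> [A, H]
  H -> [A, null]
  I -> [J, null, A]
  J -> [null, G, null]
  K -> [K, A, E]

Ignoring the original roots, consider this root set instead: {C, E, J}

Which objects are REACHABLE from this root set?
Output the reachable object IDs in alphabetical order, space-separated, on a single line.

Answer: A C E F G H J K

Derivation:
Roots: C E J
Mark C: refs=null F, marked=C
Mark E: refs=F null G, marked=C E
Mark J: refs=null G null, marked=C E J
Mark F: refs=A F, marked=C E F J
Mark G: refs=A H, marked=C E F G J
Mark A: refs=K A, marked=A C E F G J
Mark H: refs=A null, marked=A C E F G H J
Mark K: refs=K A E, marked=A C E F G H J K
Unmarked (collected): B D I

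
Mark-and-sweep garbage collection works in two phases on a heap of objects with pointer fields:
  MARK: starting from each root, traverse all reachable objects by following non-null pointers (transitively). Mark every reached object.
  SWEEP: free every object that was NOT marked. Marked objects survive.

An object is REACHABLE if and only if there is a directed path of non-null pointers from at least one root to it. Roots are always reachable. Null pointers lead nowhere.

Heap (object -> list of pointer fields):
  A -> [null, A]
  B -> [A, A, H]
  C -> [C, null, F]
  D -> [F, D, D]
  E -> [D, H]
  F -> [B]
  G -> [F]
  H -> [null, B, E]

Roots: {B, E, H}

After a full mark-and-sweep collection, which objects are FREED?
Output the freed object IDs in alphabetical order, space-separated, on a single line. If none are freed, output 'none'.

Answer: C G

Derivation:
Roots: B E H
Mark B: refs=A A H, marked=B
Mark E: refs=D H, marked=B E
Mark H: refs=null B E, marked=B E H
Mark A: refs=null A, marked=A B E H
Mark D: refs=F D D, marked=A B D E H
Mark F: refs=B, marked=A B D E F H
Unmarked (collected): C G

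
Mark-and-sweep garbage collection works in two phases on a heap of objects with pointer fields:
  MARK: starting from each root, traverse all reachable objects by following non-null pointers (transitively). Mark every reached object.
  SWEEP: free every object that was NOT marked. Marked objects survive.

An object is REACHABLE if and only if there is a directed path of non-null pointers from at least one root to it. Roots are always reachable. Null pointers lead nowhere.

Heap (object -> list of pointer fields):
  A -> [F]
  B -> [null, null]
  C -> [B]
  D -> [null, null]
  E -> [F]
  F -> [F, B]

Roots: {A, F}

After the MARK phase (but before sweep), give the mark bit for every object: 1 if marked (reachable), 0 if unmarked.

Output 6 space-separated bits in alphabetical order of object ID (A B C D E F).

Roots: A F
Mark A: refs=F, marked=A
Mark F: refs=F B, marked=A F
Mark B: refs=null null, marked=A B F
Unmarked (collected): C D E

Answer: 1 1 0 0 0 1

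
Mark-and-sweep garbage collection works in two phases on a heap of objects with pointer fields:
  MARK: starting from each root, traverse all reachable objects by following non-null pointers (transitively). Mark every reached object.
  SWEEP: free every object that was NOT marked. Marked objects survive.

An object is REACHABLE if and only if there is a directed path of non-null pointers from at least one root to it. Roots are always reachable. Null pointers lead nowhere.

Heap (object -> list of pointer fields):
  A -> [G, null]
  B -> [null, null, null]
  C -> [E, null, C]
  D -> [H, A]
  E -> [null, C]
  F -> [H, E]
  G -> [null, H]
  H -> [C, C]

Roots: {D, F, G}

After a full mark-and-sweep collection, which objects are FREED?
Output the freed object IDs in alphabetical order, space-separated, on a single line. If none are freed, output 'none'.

Answer: B

Derivation:
Roots: D F G
Mark D: refs=H A, marked=D
Mark F: refs=H E, marked=D F
Mark G: refs=null H, marked=D F G
Mark H: refs=C C, marked=D F G H
Mark A: refs=G null, marked=A D F G H
Mark E: refs=null C, marked=A D E F G H
Mark C: refs=E null C, marked=A C D E F G H
Unmarked (collected): B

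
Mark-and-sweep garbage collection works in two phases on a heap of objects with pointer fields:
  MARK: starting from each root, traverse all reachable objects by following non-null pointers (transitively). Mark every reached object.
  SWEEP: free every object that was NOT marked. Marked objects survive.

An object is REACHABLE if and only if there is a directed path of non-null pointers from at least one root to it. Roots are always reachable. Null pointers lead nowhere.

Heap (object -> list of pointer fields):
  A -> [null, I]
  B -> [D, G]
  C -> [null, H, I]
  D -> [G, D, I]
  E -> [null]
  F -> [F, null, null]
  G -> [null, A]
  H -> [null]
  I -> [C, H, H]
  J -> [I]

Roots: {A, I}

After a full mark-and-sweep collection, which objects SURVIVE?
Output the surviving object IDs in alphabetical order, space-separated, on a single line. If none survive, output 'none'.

Answer: A C H I

Derivation:
Roots: A I
Mark A: refs=null I, marked=A
Mark I: refs=C H H, marked=A I
Mark C: refs=null H I, marked=A C I
Mark H: refs=null, marked=A C H I
Unmarked (collected): B D E F G J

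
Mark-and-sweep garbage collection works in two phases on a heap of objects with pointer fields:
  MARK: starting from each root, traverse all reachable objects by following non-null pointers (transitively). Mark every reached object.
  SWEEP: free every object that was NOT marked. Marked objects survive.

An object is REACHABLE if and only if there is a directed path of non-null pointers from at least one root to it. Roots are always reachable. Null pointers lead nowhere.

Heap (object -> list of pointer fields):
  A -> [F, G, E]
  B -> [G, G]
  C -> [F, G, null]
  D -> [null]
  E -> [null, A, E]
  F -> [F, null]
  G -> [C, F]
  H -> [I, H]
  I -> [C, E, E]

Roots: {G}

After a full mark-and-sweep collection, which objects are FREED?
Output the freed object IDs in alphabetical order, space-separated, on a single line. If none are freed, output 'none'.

Roots: G
Mark G: refs=C F, marked=G
Mark C: refs=F G null, marked=C G
Mark F: refs=F null, marked=C F G
Unmarked (collected): A B D E H I

Answer: A B D E H I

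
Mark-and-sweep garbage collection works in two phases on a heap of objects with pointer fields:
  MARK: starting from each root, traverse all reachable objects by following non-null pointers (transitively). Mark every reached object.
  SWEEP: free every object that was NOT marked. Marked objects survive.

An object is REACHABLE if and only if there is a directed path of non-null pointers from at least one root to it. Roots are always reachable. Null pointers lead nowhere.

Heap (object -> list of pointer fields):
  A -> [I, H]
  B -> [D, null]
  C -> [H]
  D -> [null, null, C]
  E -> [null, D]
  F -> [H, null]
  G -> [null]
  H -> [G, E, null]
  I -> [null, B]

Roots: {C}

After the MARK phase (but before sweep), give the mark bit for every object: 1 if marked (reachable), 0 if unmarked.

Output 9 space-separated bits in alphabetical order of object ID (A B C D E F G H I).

Answer: 0 0 1 1 1 0 1 1 0

Derivation:
Roots: C
Mark C: refs=H, marked=C
Mark H: refs=G E null, marked=C H
Mark G: refs=null, marked=C G H
Mark E: refs=null D, marked=C E G H
Mark D: refs=null null C, marked=C D E G H
Unmarked (collected): A B F I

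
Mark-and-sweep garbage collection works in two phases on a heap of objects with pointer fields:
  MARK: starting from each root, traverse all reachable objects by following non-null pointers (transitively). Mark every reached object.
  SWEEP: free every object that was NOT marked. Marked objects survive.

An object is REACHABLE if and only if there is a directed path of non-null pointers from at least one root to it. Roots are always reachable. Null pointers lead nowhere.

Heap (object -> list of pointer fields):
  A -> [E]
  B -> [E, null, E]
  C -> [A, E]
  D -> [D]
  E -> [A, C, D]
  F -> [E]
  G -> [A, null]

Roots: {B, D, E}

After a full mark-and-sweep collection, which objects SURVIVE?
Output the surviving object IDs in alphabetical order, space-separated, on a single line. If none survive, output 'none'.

Answer: A B C D E

Derivation:
Roots: B D E
Mark B: refs=E null E, marked=B
Mark D: refs=D, marked=B D
Mark E: refs=A C D, marked=B D E
Mark A: refs=E, marked=A B D E
Mark C: refs=A E, marked=A B C D E
Unmarked (collected): F G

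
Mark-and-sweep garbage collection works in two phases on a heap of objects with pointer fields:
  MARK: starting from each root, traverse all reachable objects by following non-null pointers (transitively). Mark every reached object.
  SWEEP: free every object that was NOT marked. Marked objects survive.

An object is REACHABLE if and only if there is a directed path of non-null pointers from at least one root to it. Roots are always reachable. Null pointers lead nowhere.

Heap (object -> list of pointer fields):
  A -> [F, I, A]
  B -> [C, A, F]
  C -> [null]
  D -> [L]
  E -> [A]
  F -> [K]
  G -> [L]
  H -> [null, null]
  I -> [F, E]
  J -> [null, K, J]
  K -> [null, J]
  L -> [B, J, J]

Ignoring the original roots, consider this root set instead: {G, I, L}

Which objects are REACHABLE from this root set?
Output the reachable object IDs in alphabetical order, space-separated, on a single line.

Roots: G I L
Mark G: refs=L, marked=G
Mark I: refs=F E, marked=G I
Mark L: refs=B J J, marked=G I L
Mark F: refs=K, marked=F G I L
Mark E: refs=A, marked=E F G I L
Mark B: refs=C A F, marked=B E F G I L
Mark J: refs=null K J, marked=B E F G I J L
Mark K: refs=null J, marked=B E F G I J K L
Mark A: refs=F I A, marked=A B E F G I J K L
Mark C: refs=null, marked=A B C E F G I J K L
Unmarked (collected): D H

Answer: A B C E F G I J K L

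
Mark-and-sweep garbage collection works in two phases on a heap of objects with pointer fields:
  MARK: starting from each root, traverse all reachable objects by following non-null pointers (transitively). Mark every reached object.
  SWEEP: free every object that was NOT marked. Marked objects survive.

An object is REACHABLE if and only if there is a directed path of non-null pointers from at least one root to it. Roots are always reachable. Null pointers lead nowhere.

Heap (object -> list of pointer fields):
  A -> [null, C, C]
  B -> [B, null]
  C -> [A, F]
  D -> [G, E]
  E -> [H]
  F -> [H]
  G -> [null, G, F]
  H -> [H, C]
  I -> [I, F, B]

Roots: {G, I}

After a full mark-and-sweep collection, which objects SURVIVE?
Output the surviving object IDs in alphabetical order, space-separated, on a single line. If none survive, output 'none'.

Roots: G I
Mark G: refs=null G F, marked=G
Mark I: refs=I F B, marked=G I
Mark F: refs=H, marked=F G I
Mark B: refs=B null, marked=B F G I
Mark H: refs=H C, marked=B F G H I
Mark C: refs=A F, marked=B C F G H I
Mark A: refs=null C C, marked=A B C F G H I
Unmarked (collected): D E

Answer: A B C F G H I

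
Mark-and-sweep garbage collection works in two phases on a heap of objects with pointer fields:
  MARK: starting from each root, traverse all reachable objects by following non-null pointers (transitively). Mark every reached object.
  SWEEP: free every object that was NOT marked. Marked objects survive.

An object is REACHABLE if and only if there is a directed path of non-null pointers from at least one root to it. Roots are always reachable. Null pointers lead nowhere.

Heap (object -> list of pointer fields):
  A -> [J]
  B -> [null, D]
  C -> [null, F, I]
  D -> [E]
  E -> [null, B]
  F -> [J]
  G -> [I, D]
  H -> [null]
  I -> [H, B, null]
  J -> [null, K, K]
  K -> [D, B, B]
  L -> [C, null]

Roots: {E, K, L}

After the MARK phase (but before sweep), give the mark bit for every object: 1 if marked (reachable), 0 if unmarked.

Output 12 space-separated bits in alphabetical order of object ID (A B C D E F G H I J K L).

Answer: 0 1 1 1 1 1 0 1 1 1 1 1

Derivation:
Roots: E K L
Mark E: refs=null B, marked=E
Mark K: refs=D B B, marked=E K
Mark L: refs=C null, marked=E K L
Mark B: refs=null D, marked=B E K L
Mark D: refs=E, marked=B D E K L
Mark C: refs=null F I, marked=B C D E K L
Mark F: refs=J, marked=B C D E F K L
Mark I: refs=H B null, marked=B C D E F I K L
Mark J: refs=null K K, marked=B C D E F I J K L
Mark H: refs=null, marked=B C D E F H I J K L
Unmarked (collected): A G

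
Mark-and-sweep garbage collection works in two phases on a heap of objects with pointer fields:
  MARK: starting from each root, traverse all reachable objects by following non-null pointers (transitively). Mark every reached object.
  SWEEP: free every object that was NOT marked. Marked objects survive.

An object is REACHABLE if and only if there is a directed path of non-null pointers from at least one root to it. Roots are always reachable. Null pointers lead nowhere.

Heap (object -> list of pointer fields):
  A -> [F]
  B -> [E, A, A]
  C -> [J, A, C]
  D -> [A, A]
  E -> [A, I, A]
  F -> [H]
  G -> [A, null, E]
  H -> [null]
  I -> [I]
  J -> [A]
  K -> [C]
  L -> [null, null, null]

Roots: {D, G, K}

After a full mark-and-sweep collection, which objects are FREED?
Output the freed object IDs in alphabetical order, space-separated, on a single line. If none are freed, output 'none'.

Answer: B L

Derivation:
Roots: D G K
Mark D: refs=A A, marked=D
Mark G: refs=A null E, marked=D G
Mark K: refs=C, marked=D G K
Mark A: refs=F, marked=A D G K
Mark E: refs=A I A, marked=A D E G K
Mark C: refs=J A C, marked=A C D E G K
Mark F: refs=H, marked=A C D E F G K
Mark I: refs=I, marked=A C D E F G I K
Mark J: refs=A, marked=A C D E F G I J K
Mark H: refs=null, marked=A C D E F G H I J K
Unmarked (collected): B L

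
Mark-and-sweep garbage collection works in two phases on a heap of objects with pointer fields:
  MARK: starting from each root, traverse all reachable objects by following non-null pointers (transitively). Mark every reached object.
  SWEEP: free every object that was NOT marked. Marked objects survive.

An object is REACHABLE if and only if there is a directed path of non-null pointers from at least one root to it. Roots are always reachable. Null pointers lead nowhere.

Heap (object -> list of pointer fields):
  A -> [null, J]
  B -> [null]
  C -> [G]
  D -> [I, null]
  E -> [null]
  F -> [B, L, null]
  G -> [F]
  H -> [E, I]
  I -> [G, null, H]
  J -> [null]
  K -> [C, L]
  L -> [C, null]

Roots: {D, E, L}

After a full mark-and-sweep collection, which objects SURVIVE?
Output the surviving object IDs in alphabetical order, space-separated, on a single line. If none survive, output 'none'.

Answer: B C D E F G H I L

Derivation:
Roots: D E L
Mark D: refs=I null, marked=D
Mark E: refs=null, marked=D E
Mark L: refs=C null, marked=D E L
Mark I: refs=G null H, marked=D E I L
Mark C: refs=G, marked=C D E I L
Mark G: refs=F, marked=C D E G I L
Mark H: refs=E I, marked=C D E G H I L
Mark F: refs=B L null, marked=C D E F G H I L
Mark B: refs=null, marked=B C D E F G H I L
Unmarked (collected): A J K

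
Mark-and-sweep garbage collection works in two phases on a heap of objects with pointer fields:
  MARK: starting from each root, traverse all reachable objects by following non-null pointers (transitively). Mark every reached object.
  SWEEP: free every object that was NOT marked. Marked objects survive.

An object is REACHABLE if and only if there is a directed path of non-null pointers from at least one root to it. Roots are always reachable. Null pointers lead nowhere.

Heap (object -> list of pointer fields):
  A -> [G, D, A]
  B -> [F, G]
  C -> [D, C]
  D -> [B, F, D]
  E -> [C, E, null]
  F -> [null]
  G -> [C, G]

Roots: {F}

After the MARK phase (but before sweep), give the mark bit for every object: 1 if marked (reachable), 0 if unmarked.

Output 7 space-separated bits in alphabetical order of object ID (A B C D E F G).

Answer: 0 0 0 0 0 1 0

Derivation:
Roots: F
Mark F: refs=null, marked=F
Unmarked (collected): A B C D E G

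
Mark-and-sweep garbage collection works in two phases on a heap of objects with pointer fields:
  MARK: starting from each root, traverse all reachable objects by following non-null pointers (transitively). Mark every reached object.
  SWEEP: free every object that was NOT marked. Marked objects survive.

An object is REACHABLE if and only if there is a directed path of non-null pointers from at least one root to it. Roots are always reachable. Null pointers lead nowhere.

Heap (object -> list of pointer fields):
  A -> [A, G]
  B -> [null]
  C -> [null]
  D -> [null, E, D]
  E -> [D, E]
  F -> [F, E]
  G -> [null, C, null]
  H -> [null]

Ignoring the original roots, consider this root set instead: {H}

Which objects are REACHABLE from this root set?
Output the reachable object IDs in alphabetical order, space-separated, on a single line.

Answer: H

Derivation:
Roots: H
Mark H: refs=null, marked=H
Unmarked (collected): A B C D E F G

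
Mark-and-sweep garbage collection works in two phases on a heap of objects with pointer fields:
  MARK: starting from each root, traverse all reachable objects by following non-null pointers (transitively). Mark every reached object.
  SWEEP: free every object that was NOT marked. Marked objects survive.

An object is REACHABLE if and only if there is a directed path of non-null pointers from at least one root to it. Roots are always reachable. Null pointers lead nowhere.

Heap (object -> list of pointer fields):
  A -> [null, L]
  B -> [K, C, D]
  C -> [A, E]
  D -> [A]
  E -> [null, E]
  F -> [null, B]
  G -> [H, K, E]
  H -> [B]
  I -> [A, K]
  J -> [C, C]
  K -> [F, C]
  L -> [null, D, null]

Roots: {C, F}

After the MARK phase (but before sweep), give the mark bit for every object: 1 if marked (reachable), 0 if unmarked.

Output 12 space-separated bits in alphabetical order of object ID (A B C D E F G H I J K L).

Roots: C F
Mark C: refs=A E, marked=C
Mark F: refs=null B, marked=C F
Mark A: refs=null L, marked=A C F
Mark E: refs=null E, marked=A C E F
Mark B: refs=K C D, marked=A B C E F
Mark L: refs=null D null, marked=A B C E F L
Mark K: refs=F C, marked=A B C E F K L
Mark D: refs=A, marked=A B C D E F K L
Unmarked (collected): G H I J

Answer: 1 1 1 1 1 1 0 0 0 0 1 1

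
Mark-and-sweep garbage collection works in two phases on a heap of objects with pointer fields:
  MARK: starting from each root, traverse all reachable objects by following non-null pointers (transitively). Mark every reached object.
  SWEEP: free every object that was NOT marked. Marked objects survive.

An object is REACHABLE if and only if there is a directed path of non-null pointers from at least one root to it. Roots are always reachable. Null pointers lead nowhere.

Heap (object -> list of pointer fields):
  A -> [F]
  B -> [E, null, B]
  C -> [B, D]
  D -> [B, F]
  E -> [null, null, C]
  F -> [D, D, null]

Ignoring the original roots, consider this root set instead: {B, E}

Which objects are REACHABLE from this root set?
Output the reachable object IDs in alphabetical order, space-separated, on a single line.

Roots: B E
Mark B: refs=E null B, marked=B
Mark E: refs=null null C, marked=B E
Mark C: refs=B D, marked=B C E
Mark D: refs=B F, marked=B C D E
Mark F: refs=D D null, marked=B C D E F
Unmarked (collected): A

Answer: B C D E F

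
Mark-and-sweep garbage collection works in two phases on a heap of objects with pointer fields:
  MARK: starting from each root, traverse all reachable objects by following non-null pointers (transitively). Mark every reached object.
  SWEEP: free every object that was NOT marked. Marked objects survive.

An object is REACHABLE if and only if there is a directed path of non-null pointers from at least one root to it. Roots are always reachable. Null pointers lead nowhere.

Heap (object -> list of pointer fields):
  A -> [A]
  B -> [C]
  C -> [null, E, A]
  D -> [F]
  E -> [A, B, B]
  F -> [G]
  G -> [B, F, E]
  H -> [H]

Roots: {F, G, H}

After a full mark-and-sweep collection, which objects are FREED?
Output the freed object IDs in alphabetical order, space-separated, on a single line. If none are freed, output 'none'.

Answer: D

Derivation:
Roots: F G H
Mark F: refs=G, marked=F
Mark G: refs=B F E, marked=F G
Mark H: refs=H, marked=F G H
Mark B: refs=C, marked=B F G H
Mark E: refs=A B B, marked=B E F G H
Mark C: refs=null E A, marked=B C E F G H
Mark A: refs=A, marked=A B C E F G H
Unmarked (collected): D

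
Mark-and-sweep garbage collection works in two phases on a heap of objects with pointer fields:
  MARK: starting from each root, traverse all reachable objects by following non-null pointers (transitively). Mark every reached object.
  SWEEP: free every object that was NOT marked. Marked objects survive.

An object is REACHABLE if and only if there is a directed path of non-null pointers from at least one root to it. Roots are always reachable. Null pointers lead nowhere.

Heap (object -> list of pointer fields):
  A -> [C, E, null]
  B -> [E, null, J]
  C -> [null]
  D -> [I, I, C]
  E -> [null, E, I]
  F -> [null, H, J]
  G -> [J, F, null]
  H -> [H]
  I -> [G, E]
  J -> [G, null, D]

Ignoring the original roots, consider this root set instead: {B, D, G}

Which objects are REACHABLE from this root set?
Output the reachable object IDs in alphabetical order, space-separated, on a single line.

Answer: B C D E F G H I J

Derivation:
Roots: B D G
Mark B: refs=E null J, marked=B
Mark D: refs=I I C, marked=B D
Mark G: refs=J F null, marked=B D G
Mark E: refs=null E I, marked=B D E G
Mark J: refs=G null D, marked=B D E G J
Mark I: refs=G E, marked=B D E G I J
Mark C: refs=null, marked=B C D E G I J
Mark F: refs=null H J, marked=B C D E F G I J
Mark H: refs=H, marked=B C D E F G H I J
Unmarked (collected): A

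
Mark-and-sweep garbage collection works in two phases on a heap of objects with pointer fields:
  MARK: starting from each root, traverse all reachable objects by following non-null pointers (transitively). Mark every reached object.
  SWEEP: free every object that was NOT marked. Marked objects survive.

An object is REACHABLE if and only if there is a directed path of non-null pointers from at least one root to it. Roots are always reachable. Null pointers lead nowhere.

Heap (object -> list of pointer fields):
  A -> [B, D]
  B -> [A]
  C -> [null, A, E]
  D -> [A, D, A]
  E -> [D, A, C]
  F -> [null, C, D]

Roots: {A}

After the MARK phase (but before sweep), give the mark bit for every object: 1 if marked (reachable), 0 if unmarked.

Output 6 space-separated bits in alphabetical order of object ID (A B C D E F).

Answer: 1 1 0 1 0 0

Derivation:
Roots: A
Mark A: refs=B D, marked=A
Mark B: refs=A, marked=A B
Mark D: refs=A D A, marked=A B D
Unmarked (collected): C E F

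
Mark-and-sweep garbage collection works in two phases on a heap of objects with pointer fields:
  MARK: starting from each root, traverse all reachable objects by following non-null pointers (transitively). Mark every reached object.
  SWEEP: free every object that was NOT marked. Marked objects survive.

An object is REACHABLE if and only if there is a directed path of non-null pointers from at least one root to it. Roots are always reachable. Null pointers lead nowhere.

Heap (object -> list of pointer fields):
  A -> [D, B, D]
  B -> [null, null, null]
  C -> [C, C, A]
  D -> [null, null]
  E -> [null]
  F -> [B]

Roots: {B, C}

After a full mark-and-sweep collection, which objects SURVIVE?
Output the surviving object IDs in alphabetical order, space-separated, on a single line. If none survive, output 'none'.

Answer: A B C D

Derivation:
Roots: B C
Mark B: refs=null null null, marked=B
Mark C: refs=C C A, marked=B C
Mark A: refs=D B D, marked=A B C
Mark D: refs=null null, marked=A B C D
Unmarked (collected): E F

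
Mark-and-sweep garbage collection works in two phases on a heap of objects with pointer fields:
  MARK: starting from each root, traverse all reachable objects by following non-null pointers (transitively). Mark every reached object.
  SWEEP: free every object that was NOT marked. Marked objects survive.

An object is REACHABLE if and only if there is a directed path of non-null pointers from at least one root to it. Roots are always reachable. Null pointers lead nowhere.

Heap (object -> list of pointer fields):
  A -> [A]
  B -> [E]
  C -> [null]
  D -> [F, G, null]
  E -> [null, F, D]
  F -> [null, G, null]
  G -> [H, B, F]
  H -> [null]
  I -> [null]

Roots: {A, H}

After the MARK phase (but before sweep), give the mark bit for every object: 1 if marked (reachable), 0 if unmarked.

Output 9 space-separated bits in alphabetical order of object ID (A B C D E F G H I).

Roots: A H
Mark A: refs=A, marked=A
Mark H: refs=null, marked=A H
Unmarked (collected): B C D E F G I

Answer: 1 0 0 0 0 0 0 1 0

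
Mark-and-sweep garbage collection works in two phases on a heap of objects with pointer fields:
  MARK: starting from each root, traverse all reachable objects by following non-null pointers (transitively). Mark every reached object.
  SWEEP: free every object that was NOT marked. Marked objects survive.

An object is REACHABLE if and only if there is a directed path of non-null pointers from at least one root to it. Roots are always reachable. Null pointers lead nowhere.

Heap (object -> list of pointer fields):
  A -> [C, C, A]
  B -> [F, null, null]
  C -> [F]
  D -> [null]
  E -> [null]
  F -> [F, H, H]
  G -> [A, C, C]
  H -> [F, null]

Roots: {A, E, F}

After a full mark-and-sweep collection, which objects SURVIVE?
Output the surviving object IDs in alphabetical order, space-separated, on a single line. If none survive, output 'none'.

Answer: A C E F H

Derivation:
Roots: A E F
Mark A: refs=C C A, marked=A
Mark E: refs=null, marked=A E
Mark F: refs=F H H, marked=A E F
Mark C: refs=F, marked=A C E F
Mark H: refs=F null, marked=A C E F H
Unmarked (collected): B D G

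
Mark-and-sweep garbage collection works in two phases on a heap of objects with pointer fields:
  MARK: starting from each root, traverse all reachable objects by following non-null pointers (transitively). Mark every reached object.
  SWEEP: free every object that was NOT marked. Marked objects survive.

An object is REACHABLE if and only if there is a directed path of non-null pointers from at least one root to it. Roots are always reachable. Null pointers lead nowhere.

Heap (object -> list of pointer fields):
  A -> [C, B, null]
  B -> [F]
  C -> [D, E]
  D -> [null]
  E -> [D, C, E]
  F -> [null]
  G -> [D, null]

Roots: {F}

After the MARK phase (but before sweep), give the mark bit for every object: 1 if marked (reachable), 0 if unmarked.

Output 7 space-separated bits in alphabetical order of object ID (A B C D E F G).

Roots: F
Mark F: refs=null, marked=F
Unmarked (collected): A B C D E G

Answer: 0 0 0 0 0 1 0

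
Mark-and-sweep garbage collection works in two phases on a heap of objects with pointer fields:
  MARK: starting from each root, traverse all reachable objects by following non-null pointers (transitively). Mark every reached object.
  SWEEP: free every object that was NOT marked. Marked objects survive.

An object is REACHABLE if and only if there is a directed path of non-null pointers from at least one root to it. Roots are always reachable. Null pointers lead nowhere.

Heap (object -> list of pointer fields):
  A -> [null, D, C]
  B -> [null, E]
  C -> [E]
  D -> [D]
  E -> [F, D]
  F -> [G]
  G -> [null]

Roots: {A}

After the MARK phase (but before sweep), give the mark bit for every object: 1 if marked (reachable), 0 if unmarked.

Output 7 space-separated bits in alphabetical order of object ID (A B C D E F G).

Answer: 1 0 1 1 1 1 1

Derivation:
Roots: A
Mark A: refs=null D C, marked=A
Mark D: refs=D, marked=A D
Mark C: refs=E, marked=A C D
Mark E: refs=F D, marked=A C D E
Mark F: refs=G, marked=A C D E F
Mark G: refs=null, marked=A C D E F G
Unmarked (collected): B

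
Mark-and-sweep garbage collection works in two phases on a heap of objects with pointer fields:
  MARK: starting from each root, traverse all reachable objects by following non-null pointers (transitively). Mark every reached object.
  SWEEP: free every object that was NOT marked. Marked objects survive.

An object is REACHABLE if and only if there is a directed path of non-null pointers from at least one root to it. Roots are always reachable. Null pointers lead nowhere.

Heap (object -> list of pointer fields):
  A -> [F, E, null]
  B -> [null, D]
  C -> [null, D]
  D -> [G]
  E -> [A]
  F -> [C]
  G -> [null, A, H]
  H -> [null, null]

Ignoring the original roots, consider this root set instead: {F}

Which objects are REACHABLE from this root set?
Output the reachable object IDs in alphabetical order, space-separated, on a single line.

Answer: A C D E F G H

Derivation:
Roots: F
Mark F: refs=C, marked=F
Mark C: refs=null D, marked=C F
Mark D: refs=G, marked=C D F
Mark G: refs=null A H, marked=C D F G
Mark A: refs=F E null, marked=A C D F G
Mark H: refs=null null, marked=A C D F G H
Mark E: refs=A, marked=A C D E F G H
Unmarked (collected): B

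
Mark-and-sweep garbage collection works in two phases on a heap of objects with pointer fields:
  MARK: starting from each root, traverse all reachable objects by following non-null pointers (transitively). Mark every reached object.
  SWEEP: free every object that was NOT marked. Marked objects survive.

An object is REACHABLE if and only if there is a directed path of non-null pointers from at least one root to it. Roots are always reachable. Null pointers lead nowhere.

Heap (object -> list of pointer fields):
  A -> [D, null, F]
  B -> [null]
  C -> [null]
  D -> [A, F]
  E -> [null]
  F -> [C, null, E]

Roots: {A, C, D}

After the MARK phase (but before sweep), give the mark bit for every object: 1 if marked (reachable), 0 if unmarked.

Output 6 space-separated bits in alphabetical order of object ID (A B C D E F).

Roots: A C D
Mark A: refs=D null F, marked=A
Mark C: refs=null, marked=A C
Mark D: refs=A F, marked=A C D
Mark F: refs=C null E, marked=A C D F
Mark E: refs=null, marked=A C D E F
Unmarked (collected): B

Answer: 1 0 1 1 1 1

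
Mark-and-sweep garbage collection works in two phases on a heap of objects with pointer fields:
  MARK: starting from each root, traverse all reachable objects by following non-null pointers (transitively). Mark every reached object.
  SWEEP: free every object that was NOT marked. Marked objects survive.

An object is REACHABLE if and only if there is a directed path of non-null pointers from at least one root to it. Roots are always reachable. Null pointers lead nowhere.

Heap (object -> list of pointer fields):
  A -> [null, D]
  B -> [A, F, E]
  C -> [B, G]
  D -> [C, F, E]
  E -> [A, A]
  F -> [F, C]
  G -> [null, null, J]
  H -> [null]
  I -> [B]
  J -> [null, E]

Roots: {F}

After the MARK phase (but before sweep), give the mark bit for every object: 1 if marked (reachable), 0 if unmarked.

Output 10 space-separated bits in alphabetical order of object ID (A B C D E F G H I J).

Answer: 1 1 1 1 1 1 1 0 0 1

Derivation:
Roots: F
Mark F: refs=F C, marked=F
Mark C: refs=B G, marked=C F
Mark B: refs=A F E, marked=B C F
Mark G: refs=null null J, marked=B C F G
Mark A: refs=null D, marked=A B C F G
Mark E: refs=A A, marked=A B C E F G
Mark J: refs=null E, marked=A B C E F G J
Mark D: refs=C F E, marked=A B C D E F G J
Unmarked (collected): H I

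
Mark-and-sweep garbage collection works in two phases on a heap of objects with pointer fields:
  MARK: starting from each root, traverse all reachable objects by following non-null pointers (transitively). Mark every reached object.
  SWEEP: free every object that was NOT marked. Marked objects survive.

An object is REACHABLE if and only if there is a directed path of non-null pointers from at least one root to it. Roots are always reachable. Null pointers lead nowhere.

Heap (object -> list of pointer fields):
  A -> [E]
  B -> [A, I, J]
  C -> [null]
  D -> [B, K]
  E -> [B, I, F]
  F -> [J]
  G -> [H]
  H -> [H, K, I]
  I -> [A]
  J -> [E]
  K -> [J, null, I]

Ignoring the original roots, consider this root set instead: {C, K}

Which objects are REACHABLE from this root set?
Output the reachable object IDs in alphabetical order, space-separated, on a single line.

Roots: C K
Mark C: refs=null, marked=C
Mark K: refs=J null I, marked=C K
Mark J: refs=E, marked=C J K
Mark I: refs=A, marked=C I J K
Mark E: refs=B I F, marked=C E I J K
Mark A: refs=E, marked=A C E I J K
Mark B: refs=A I J, marked=A B C E I J K
Mark F: refs=J, marked=A B C E F I J K
Unmarked (collected): D G H

Answer: A B C E F I J K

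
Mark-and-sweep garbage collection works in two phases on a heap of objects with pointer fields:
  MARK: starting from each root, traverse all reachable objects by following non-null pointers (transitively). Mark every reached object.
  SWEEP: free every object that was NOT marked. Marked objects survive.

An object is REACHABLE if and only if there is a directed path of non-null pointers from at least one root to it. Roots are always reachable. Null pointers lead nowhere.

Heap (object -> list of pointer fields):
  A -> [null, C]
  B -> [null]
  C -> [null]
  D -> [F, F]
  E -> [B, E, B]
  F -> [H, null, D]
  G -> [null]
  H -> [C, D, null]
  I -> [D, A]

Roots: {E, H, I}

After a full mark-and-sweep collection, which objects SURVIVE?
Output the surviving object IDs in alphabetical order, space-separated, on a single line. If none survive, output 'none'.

Roots: E H I
Mark E: refs=B E B, marked=E
Mark H: refs=C D null, marked=E H
Mark I: refs=D A, marked=E H I
Mark B: refs=null, marked=B E H I
Mark C: refs=null, marked=B C E H I
Mark D: refs=F F, marked=B C D E H I
Mark A: refs=null C, marked=A B C D E H I
Mark F: refs=H null D, marked=A B C D E F H I
Unmarked (collected): G

Answer: A B C D E F H I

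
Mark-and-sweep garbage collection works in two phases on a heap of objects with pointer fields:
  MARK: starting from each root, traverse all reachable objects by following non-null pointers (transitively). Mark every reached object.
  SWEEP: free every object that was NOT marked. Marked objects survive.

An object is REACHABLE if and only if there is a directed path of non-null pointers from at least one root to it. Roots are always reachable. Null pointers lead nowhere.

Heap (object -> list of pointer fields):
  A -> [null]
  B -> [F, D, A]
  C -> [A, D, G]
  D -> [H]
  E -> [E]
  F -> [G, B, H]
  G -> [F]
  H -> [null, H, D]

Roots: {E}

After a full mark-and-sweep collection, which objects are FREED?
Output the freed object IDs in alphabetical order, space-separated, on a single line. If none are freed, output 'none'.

Roots: E
Mark E: refs=E, marked=E
Unmarked (collected): A B C D F G H

Answer: A B C D F G H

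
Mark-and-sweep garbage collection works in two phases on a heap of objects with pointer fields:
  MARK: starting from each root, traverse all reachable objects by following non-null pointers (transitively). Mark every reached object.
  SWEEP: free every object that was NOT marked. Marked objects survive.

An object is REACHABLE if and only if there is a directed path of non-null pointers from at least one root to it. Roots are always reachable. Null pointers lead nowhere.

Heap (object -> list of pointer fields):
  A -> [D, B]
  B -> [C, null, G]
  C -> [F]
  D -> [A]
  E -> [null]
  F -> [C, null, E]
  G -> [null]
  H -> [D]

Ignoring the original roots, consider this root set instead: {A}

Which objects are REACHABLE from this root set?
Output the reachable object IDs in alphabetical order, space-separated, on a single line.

Roots: A
Mark A: refs=D B, marked=A
Mark D: refs=A, marked=A D
Mark B: refs=C null G, marked=A B D
Mark C: refs=F, marked=A B C D
Mark G: refs=null, marked=A B C D G
Mark F: refs=C null E, marked=A B C D F G
Mark E: refs=null, marked=A B C D E F G
Unmarked (collected): H

Answer: A B C D E F G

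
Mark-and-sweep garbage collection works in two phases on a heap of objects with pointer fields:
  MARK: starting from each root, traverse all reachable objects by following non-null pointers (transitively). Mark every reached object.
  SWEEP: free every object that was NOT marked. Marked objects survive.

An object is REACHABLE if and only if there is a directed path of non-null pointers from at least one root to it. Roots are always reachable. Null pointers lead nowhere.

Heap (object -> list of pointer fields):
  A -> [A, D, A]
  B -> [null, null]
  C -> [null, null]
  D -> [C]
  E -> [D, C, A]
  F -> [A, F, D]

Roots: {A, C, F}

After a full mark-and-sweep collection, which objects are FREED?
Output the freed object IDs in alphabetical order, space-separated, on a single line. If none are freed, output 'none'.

Answer: B E

Derivation:
Roots: A C F
Mark A: refs=A D A, marked=A
Mark C: refs=null null, marked=A C
Mark F: refs=A F D, marked=A C F
Mark D: refs=C, marked=A C D F
Unmarked (collected): B E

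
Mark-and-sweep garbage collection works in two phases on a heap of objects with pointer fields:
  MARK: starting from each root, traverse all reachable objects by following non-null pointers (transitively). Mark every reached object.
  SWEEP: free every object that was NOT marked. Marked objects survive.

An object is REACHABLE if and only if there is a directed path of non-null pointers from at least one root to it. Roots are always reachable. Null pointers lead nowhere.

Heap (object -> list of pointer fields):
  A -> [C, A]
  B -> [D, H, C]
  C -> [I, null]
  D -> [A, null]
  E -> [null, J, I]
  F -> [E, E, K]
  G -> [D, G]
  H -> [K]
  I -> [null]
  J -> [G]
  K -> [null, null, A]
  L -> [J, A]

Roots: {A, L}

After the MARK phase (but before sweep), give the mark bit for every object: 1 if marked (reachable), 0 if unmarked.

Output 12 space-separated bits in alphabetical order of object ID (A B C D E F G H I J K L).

Roots: A L
Mark A: refs=C A, marked=A
Mark L: refs=J A, marked=A L
Mark C: refs=I null, marked=A C L
Mark J: refs=G, marked=A C J L
Mark I: refs=null, marked=A C I J L
Mark G: refs=D G, marked=A C G I J L
Mark D: refs=A null, marked=A C D G I J L
Unmarked (collected): B E F H K

Answer: 1 0 1 1 0 0 1 0 1 1 0 1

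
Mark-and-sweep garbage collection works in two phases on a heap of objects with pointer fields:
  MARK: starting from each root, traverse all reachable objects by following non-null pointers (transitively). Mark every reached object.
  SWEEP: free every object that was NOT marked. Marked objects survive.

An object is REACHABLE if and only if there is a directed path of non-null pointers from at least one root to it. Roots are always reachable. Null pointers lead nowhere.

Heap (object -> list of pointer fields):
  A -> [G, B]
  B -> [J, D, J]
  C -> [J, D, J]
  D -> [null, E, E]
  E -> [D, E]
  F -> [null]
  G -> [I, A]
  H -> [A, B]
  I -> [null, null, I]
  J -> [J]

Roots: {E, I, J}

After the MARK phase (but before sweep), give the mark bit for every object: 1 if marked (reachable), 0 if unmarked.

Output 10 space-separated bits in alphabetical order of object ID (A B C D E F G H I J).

Roots: E I J
Mark E: refs=D E, marked=E
Mark I: refs=null null I, marked=E I
Mark J: refs=J, marked=E I J
Mark D: refs=null E E, marked=D E I J
Unmarked (collected): A B C F G H

Answer: 0 0 0 1 1 0 0 0 1 1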